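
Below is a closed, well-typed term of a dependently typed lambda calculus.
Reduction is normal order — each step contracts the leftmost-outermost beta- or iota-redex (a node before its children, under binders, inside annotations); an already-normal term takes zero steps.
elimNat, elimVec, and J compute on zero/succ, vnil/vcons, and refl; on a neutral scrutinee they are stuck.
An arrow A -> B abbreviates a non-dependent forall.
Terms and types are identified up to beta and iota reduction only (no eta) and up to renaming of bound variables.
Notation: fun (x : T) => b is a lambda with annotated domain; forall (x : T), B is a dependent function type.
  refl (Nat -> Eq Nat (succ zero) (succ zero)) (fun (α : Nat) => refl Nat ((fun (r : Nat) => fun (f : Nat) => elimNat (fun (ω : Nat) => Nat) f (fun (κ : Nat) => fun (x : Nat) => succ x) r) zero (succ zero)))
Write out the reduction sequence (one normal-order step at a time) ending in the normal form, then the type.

reduction (normal order):
  refl (Nat -> Eq Nat (succ zero) (succ zero)) (fun (α : Nat) => refl Nat ((fun (r : Nat) => fun (f : Nat) => elimNat (fun (ω : Nat) => Nat) f (fun (κ : Nat) => fun (x : Nat) => succ x) r) zero (succ zero)))
  ~> refl (Nat -> Eq Nat (succ zero) (succ zero)) (fun (α : Nat) => refl Nat ((fun (r : Nat) => elimNat (fun (f : Nat) => Nat) r (fun (ω : Nat) => fun (κ : Nat) => succ κ) zero) (succ zero)))
  ~> refl (Nat -> Eq Nat (succ zero) (succ zero)) (fun (α : Nat) => refl Nat (elimNat (fun (r : Nat) => Nat) (succ zero) (fun (f : Nat) => fun (ω : Nat) => succ ω) zero))
  ~> refl (Nat -> Eq Nat (succ zero) (succ zero)) (fun (α : Nat) => refl Nat (succ zero))
type:
  Eq (Nat -> Eq Nat (succ zero) (succ zero)) (fun (α : Nat) => refl Nat (succ zero)) (fun (r : Nat) => refl Nat (succ zero))


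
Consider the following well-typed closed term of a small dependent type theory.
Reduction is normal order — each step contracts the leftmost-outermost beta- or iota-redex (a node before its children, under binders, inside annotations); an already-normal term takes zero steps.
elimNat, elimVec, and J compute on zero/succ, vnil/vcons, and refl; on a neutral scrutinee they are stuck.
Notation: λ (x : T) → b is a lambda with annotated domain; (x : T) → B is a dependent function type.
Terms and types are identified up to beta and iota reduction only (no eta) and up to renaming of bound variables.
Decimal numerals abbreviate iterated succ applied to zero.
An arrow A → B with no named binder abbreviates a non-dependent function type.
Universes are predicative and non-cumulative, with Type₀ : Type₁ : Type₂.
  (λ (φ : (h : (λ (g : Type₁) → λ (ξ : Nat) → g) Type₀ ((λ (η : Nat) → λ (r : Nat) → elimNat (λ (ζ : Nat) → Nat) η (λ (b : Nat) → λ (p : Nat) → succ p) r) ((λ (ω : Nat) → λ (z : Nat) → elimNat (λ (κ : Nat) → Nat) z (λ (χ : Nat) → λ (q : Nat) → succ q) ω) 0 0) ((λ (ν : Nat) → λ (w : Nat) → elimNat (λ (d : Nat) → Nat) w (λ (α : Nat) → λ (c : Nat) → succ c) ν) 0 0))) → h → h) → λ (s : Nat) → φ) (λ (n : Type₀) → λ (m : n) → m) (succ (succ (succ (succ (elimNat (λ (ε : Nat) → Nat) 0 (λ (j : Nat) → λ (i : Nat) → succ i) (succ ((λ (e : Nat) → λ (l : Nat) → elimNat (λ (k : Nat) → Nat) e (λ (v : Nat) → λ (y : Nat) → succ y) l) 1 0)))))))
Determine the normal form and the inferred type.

reduced normal form:
  λ (φ : Type₀) → λ (h : φ) → h
inferred type:
  (φ : Type₀) → φ → φ


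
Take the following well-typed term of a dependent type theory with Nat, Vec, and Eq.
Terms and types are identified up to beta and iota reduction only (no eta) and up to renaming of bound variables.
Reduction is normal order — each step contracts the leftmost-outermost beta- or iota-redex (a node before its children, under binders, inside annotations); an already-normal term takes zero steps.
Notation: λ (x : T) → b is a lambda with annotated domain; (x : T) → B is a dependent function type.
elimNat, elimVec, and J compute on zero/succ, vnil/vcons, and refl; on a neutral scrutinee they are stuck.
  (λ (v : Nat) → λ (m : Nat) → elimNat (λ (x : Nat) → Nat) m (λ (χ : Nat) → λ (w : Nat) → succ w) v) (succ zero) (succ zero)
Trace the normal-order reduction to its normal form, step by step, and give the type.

reduction (normal order):
  (λ (v : Nat) → λ (m : Nat) → elimNat (λ (x : Nat) → Nat) m (λ (χ : Nat) → λ (w : Nat) → succ w) v) (succ zero) (succ zero)
  ~> (λ (v : Nat) → elimNat (λ (m : Nat) → Nat) v (λ (x : Nat) → λ (χ : Nat) → succ χ) (succ zero)) (succ zero)
  ~> elimNat (λ (v : Nat) → Nat) (succ zero) (λ (m : Nat) → λ (x : Nat) → succ x) (succ zero)
  ~> (λ (v : Nat) → λ (m : Nat) → succ m) zero (elimNat (λ (x : Nat) → Nat) (succ zero) (λ (χ : Nat) → λ (w : Nat) → succ w) zero)
  ~> (λ (v : Nat) → succ v) (elimNat (λ (m : Nat) → Nat) (succ zero) (λ (x : Nat) → λ (χ : Nat) → succ χ) zero)
  ~> succ (elimNat (λ (v : Nat) → Nat) (succ zero) (λ (m : Nat) → λ (x : Nat) → succ x) zero)
  ~> succ (succ zero)
inferred type:
  Nat


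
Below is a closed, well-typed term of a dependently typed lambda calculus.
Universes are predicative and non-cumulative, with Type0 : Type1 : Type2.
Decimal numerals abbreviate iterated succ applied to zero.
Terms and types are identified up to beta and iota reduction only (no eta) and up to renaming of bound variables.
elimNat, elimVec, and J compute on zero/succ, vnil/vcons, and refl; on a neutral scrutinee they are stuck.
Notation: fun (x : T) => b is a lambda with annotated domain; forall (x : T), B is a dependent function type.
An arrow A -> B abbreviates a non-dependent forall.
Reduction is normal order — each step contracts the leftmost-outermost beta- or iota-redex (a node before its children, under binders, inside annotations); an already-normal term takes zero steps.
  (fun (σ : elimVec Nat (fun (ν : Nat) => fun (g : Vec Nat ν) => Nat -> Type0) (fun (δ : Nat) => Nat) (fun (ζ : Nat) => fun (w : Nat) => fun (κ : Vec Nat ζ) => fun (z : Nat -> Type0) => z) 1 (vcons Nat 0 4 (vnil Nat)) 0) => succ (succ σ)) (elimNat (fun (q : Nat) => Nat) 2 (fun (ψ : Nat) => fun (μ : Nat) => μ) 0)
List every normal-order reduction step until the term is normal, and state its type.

normal-order reduction:
  (fun (σ : elimVec Nat (fun (ν : Nat) => fun (g : Vec Nat ν) => Nat -> Type0) (fun (δ : Nat) => Nat) (fun (ζ : Nat) => fun (w : Nat) => fun (κ : Vec Nat ζ) => fun (z : Nat -> Type0) => z) 1 (vcons Nat 0 4 (vnil Nat)) 0) => succ (succ σ)) (elimNat (fun (q : Nat) => Nat) 2 (fun (ψ : Nat) => fun (μ : Nat) => μ) 0)
  ~> succ (succ (elimNat (fun (σ : Nat) => Nat) 2 (fun (ν : Nat) => fun (g : Nat) => g) 0))
  ~> 4
the term's type:
  Nat


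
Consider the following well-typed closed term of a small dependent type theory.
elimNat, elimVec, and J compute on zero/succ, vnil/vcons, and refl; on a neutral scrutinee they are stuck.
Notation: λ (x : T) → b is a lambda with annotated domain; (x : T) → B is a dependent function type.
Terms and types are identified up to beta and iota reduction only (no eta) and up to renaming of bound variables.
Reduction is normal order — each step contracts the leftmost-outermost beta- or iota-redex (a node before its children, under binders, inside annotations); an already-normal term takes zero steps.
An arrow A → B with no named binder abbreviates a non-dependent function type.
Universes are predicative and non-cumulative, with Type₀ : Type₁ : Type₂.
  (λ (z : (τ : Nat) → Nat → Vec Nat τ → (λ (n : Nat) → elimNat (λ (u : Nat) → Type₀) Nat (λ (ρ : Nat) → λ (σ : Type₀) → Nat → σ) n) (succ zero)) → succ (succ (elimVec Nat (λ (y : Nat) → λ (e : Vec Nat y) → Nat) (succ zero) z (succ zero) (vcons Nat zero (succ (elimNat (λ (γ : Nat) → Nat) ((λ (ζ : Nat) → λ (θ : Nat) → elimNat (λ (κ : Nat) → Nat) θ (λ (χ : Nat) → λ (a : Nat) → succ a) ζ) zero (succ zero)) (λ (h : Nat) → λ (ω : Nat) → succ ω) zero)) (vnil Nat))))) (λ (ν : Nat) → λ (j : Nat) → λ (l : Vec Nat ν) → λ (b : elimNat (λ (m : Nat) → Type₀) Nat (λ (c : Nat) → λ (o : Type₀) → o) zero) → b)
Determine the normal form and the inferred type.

reduced normal form:
  succ (succ (succ zero))
the term's type:
  Nat
observation: the first redex contracted is a beta-redex; the normal form is reached in 7 normal-order steps.


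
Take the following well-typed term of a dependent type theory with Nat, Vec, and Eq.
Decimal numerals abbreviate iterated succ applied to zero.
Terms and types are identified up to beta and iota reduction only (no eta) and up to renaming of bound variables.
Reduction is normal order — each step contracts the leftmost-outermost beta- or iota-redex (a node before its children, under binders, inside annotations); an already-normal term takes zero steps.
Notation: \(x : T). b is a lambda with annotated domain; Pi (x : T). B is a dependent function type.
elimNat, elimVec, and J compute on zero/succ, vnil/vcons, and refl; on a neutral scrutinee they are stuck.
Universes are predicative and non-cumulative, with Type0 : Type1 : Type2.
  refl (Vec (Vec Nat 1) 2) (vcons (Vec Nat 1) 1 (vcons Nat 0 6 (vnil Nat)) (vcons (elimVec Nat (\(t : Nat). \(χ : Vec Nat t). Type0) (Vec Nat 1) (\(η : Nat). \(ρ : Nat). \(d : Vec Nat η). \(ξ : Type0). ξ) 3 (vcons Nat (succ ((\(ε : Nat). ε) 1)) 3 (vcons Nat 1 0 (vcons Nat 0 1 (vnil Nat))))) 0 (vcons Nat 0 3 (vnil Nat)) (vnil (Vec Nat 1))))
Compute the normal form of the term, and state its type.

resulting normal form:
  refl (Vec (Vec Nat 1) 2) (vcons (Vec Nat 1) 1 (vcons Nat 0 6 (vnil Nat)) (vcons (Vec Nat 1) 0 (vcons Nat 0 3 (vnil Nat)) (vnil (Vec Nat 1))))
the term's type:
  Eq (Vec (Vec Nat 1) 2) (vcons (Vec Nat 1) 1 (vcons Nat 0 6 (vnil Nat)) (vcons (Vec Nat 1) 0 (vcons Nat 0 3 (vnil Nat)) (vnil (Vec Nat 1)))) (vcons (Vec Nat 1) 1 (vcons Nat 0 6 (vnil Nat)) (vcons (Vec Nat 1) 0 (vcons Nat 0 3 (vnil Nat)) (vnil (Vec Nat 1))))


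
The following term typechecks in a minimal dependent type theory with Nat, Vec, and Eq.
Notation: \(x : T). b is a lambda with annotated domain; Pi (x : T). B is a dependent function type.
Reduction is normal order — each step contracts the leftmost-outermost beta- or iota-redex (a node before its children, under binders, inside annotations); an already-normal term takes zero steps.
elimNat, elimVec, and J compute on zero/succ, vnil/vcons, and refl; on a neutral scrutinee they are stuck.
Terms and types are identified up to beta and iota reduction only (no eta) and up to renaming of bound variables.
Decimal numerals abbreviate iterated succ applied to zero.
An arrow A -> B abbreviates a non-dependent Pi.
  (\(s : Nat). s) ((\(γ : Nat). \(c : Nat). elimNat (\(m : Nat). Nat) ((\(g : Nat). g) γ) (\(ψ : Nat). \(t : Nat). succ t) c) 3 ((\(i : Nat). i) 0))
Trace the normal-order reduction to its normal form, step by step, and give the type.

reduction (normal order):
  (\(s : Nat). s) ((\(γ : Nat). \(c : Nat). elimNat (\(m : Nat). Nat) ((\(g : Nat). g) γ) (\(ψ : Nat). \(t : Nat). succ t) c) 3 ((\(i : Nat). i) 0))
  ~> (\(s : Nat). \(γ : Nat). elimNat (\(c : Nat). Nat) ((\(m : Nat). m) s) (\(g : Nat). \(ψ : Nat). succ ψ) γ) 3 ((\(t : Nat). t) 0)
  ~> (\(s : Nat). elimNat (\(γ : Nat). Nat) ((\(c : Nat). c) 3) (\(m : Nat). \(g : Nat). succ g) s) ((\(ψ : Nat). ψ) 0)
  ~> elimNat (\(s : Nat). Nat) ((\(γ : Nat). γ) 3) (\(c : Nat). \(m : Nat). succ m) ((\(g : Nat). g) 0)
  ~> elimNat (\(s : Nat). Nat) 3 (\(γ : Nat). \(c : Nat). succ c) ((\(m : Nat). m) 0)
  ~> elimNat (\(s : Nat). Nat) 3 (\(γ : Nat). \(c : Nat). succ c) 0
  ~> 3
the term's type:
  Nat


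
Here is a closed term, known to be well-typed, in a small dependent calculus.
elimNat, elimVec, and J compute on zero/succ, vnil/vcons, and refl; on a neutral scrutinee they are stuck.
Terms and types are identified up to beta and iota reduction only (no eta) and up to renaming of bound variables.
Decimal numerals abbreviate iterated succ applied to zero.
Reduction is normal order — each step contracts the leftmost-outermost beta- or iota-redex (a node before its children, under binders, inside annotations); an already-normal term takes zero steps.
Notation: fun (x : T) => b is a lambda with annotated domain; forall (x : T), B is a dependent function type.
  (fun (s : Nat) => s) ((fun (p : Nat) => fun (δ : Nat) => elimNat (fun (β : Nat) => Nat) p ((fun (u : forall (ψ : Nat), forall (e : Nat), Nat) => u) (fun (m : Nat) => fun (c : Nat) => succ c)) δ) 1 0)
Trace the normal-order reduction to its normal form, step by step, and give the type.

reduction (normal order):
  (fun (s : Nat) => s) ((fun (p : Nat) => fun (δ : Nat) => elimNat (fun (β : Nat) => Nat) p ((fun (u : forall (ψ : Nat), forall (e : Nat), Nat) => u) (fun (m : Nat) => fun (c : Nat) => succ c)) δ) 1 0)
  ~> (fun (s : Nat) => fun (p : Nat) => elimNat (fun (δ : Nat) => Nat) s ((fun (β : forall (u : Nat), forall (ψ : Nat), Nat) => β) (fun (e : Nat) => fun (m : Nat) => succ m)) p) 1 0
  ~> (fun (s : Nat) => elimNat (fun (p : Nat) => Nat) 1 ((fun (δ : forall (β : Nat), forall (u : Nat), Nat) => δ) (fun (ψ : Nat) => fun (e : Nat) => succ e)) s) 0
  ~> elimNat (fun (s : Nat) => Nat) 1 ((fun (p : forall (δ : Nat), forall (β : Nat), Nat) => p) (fun (u : Nat) => fun (ψ : Nat) => succ ψ)) 0
  ~> 1
type:
  Nat


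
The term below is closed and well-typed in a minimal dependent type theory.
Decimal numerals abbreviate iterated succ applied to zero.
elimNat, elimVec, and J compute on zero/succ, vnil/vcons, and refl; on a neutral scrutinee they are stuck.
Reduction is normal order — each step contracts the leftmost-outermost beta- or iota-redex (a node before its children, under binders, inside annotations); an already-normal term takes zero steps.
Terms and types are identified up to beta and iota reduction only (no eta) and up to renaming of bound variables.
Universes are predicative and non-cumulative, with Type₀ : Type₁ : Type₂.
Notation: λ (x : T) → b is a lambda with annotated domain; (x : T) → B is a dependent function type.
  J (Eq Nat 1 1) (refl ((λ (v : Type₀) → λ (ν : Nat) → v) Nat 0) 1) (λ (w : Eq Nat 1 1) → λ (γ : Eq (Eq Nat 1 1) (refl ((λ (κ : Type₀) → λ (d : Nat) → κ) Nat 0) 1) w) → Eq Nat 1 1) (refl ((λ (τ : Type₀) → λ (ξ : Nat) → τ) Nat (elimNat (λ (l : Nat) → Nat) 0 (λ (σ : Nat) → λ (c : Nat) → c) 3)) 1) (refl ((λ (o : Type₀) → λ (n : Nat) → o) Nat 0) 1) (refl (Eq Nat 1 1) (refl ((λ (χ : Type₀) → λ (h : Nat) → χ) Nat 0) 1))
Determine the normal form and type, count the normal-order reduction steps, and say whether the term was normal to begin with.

resulting normal form:
  refl Nat 1
inferred type:
  Eq Nat 1 1
steps to reach normal form (normal order): 3
term was already normal: no
first contracted redex: a J iota-redex


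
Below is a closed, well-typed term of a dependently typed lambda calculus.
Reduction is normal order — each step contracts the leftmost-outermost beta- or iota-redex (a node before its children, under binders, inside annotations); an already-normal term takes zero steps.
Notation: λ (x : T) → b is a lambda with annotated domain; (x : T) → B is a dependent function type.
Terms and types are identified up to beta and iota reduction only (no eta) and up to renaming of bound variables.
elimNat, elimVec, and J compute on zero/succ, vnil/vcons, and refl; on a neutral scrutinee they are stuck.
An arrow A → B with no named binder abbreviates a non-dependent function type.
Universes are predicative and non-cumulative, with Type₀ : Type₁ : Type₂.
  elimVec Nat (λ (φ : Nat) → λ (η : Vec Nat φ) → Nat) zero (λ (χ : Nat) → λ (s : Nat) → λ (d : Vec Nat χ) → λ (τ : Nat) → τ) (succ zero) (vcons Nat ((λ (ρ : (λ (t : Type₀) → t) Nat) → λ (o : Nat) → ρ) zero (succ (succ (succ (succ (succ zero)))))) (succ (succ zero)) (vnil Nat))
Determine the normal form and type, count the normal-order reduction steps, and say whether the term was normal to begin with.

normal form:
  zero
the term's type:
  Nat
reduction steps (normal order): 6
term was already normal: no
first redex: an elimVec iota-redex


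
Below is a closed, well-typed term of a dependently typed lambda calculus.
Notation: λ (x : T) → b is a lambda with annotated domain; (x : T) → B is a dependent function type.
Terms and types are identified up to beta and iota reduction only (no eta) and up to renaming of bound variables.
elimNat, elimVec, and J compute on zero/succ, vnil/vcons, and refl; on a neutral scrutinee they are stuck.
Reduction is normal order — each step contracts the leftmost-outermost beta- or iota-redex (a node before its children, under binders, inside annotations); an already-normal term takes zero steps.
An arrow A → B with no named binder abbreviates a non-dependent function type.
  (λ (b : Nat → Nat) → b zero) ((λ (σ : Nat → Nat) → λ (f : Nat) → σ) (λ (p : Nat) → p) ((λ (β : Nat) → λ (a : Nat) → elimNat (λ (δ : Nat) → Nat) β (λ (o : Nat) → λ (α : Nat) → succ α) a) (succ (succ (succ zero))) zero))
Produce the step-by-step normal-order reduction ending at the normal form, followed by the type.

normal-order reduction:
  (λ (b : Nat → Nat) → b zero) ((λ (σ : Nat → Nat) → λ (f : Nat) → σ) (λ (p : Nat) → p) ((λ (β : Nat) → λ (a : Nat) → elimNat (λ (δ : Nat) → Nat) β (λ (o : Nat) → λ (α : Nat) → succ α) a) (succ (succ (succ zero))) zero))
  ~> (λ (b : Nat → Nat) → λ (σ : Nat) → b) (λ (f : Nat) → f) ((λ (p : Nat) → λ (β : Nat) → elimNat (λ (a : Nat) → Nat) p (λ (δ : Nat) → λ (o : Nat) → succ o) β) (succ (succ (succ zero))) zero) zero
  ~> (λ (b : Nat) → λ (σ : Nat) → σ) ((λ (f : Nat) → λ (p : Nat) → elimNat (λ (β : Nat) → Nat) f (λ (a : Nat) → λ (δ : Nat) → succ δ) p) (succ (succ (succ zero))) zero) zero
  ~> (λ (b : Nat) → b) zero
  ~> zero
the term's type:
  Nat


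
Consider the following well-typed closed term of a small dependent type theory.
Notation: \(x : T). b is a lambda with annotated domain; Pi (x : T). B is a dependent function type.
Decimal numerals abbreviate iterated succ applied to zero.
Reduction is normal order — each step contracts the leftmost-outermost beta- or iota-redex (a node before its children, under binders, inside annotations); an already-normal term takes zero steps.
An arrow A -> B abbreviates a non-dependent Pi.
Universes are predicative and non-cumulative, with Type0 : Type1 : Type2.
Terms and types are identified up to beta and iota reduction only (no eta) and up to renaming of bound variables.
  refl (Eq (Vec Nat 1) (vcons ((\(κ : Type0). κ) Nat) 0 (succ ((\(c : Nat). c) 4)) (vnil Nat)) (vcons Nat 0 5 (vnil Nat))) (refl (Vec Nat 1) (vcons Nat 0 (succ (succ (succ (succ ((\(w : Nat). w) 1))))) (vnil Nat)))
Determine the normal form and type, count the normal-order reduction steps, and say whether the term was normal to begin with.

normal form:
  refl (Eq (Vec Nat 1) (vcons Nat 0 5 (vnil Nat)) (vcons Nat 0 5 (vnil Nat))) (refl (Vec Nat 1) (vcons Nat 0 5 (vnil Nat)))
the term's type:
  Eq (Eq (Vec Nat 1) (vcons Nat 0 5 (vnil Nat)) (vcons Nat 0 5 (vnil Nat))) (refl (Vec Nat 1) (vcons Nat 0 5 (vnil Nat))) (refl (Vec Nat 1) (vcons Nat 0 5 (vnil Nat)))
normal-order step count: 3
started in normal form: no
first redex: a beta-redex


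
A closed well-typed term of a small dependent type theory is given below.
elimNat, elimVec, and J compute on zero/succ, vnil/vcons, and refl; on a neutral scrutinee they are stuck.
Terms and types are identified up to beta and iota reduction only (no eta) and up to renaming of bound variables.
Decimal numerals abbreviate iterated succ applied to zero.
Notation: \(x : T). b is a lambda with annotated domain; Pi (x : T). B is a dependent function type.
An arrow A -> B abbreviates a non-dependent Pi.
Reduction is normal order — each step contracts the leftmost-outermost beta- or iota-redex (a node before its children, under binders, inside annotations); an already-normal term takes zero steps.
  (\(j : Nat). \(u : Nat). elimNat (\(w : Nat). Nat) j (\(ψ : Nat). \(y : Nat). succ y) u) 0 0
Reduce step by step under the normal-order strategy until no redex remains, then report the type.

reduction (normal order):
  (\(j : Nat). \(u : Nat). elimNat (\(w : Nat). Nat) j (\(ψ : Nat). \(y : Nat). succ y) u) 0 0
  ~> (\(j : Nat). elimNat (\(u : Nat). Nat) 0 (\(w : Nat). \(ψ : Nat). succ ψ) j) 0
  ~> elimNat (\(j : Nat). Nat) 0 (\(u : Nat). \(w : Nat). succ w) 0
  ~> 0
the term's type:
  Nat


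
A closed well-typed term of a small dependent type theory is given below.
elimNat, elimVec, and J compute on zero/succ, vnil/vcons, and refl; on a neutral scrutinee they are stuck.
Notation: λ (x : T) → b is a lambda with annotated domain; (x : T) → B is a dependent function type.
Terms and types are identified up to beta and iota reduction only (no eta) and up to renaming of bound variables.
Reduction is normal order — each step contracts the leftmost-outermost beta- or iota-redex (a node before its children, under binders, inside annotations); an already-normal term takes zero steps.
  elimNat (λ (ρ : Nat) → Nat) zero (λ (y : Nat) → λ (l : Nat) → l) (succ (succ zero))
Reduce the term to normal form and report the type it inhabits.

normal form:
  zero
the term's type:
  Nat


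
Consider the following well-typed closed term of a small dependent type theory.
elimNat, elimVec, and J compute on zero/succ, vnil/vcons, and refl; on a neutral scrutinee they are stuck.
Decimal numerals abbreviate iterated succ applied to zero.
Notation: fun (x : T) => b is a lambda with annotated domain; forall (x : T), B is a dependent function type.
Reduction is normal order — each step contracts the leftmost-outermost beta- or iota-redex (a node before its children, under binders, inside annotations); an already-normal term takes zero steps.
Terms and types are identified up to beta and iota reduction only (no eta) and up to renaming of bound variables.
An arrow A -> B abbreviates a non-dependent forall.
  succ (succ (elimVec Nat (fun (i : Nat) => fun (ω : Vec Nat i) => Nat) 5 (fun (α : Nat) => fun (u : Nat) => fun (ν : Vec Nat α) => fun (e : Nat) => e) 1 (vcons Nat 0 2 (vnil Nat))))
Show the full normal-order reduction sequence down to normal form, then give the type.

reduction (normal order):
  succ (succ (elimVec Nat (fun (i : Nat) => fun (ω : Vec Nat i) => Nat) 5 (fun (α : Nat) => fun (u : Nat) => fun (ν : Vec Nat α) => fun (e : Nat) => e) 1 (vcons Nat 0 2 (vnil Nat))))
  ~> succ (succ ((fun (i : Nat) => fun (ω : Nat) => fun (α : Vec Nat i) => fun (u : Nat) => u) 0 2 (vnil Nat) (elimVec Nat (fun (ν : Nat) => fun (e : Vec Nat ν) => Nat) 5 (fun (l : Nat) => fun (φ : Nat) => fun (κ : Vec Nat l) => fun (y : Nat) => y) 0 (vnil Nat))))
  ~> succ (succ ((fun (i : Nat) => fun (ω : Vec Nat 0) => fun (α : Nat) => α) 2 (vnil Nat) (elimVec Nat (fun (u : Nat) => fun (ν : Vec Nat u) => Nat) 5 (fun (e : Nat) => fun (l : Nat) => fun (φ : Vec Nat e) => fun (κ : Nat) => κ) 0 (vnil Nat))))
  ~> succ (succ ((fun (i : Vec Nat 0) => fun (ω : Nat) => ω) (vnil Nat) (elimVec Nat (fun (α : Nat) => fun (u : Vec Nat α) => Nat) 5 (fun (ν : Nat) => fun (e : Nat) => fun (l : Vec Nat ν) => fun (φ : Nat) => φ) 0 (vnil Nat))))
  ~> succ (succ ((fun (i : Nat) => i) (elimVec Nat (fun (ω : Nat) => fun (α : Vec Nat ω) => Nat) 5 (fun (u : Nat) => fun (ν : Nat) => fun (e : Vec Nat u) => fun (l : Nat) => l) 0 (vnil Nat))))
  ~> succ (succ (elimVec Nat (fun (i : Nat) => fun (ω : Vec Nat i) => Nat) 5 (fun (α : Nat) => fun (u : Nat) => fun (ν : Vec Nat α) => fun (e : Nat) => e) 0 (vnil Nat)))
  ~> 7
the term's type:
  Nat


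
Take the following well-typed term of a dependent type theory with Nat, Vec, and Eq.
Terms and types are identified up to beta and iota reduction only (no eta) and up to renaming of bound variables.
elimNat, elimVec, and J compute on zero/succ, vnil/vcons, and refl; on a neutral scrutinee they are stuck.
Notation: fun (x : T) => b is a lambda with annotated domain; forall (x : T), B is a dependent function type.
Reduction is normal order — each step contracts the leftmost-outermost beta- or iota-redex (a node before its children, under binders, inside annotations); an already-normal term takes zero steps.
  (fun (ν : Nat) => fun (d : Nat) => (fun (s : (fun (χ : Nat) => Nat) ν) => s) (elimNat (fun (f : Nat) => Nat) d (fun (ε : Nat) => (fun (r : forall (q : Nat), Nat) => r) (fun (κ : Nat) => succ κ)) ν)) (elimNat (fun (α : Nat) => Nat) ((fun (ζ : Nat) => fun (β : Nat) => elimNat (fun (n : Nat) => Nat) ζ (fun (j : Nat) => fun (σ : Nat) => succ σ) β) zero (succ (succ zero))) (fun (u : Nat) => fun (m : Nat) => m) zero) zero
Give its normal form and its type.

resulting normal form:
  succ (succ zero)
type:
  Nat


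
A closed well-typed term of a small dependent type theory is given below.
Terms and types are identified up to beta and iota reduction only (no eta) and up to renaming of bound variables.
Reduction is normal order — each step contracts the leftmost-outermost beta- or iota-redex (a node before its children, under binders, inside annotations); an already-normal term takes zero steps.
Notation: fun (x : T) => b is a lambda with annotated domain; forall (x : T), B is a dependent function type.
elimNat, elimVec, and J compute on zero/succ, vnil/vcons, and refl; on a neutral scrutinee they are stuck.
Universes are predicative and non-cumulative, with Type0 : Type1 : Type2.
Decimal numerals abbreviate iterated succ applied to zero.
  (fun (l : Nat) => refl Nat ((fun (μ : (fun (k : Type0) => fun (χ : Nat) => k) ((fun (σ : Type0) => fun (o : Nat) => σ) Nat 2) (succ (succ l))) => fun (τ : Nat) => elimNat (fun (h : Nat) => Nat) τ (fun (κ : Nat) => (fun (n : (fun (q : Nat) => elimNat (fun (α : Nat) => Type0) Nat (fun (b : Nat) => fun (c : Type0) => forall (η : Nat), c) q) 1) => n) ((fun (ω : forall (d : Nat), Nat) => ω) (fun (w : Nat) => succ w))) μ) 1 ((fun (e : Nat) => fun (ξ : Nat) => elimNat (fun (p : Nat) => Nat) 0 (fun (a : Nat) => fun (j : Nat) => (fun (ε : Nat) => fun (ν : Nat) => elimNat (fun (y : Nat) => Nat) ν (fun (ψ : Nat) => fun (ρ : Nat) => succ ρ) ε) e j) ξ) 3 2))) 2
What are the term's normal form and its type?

reduced normal form:
  refl Nat 7
the term's type:
  Eq Nat 7 7
observation: the first redex contracted is a beta-redex; the normal form is reached in 42 normal-order steps.


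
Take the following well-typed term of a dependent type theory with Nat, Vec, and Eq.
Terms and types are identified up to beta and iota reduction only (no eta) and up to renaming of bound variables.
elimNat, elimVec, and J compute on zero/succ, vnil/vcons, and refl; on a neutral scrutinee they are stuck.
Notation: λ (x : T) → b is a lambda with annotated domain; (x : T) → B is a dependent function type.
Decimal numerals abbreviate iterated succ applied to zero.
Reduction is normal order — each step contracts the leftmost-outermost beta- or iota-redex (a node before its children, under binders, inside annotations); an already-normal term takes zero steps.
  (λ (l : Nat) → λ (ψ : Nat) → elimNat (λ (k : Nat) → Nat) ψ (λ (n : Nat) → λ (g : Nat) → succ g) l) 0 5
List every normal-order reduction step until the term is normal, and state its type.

reduction (normal order):
  (λ (l : Nat) → λ (ψ : Nat) → elimNat (λ (k : Nat) → Nat) ψ (λ (n : Nat) → λ (g : Nat) → succ g) l) 0 5
  ~> (λ (l : Nat) → elimNat (λ (ψ : Nat) → Nat) l (λ (k : Nat) → λ (n : Nat) → succ n) 0) 5
  ~> elimNat (λ (l : Nat) → Nat) 5 (λ (ψ : Nat) → λ (k : Nat) → succ k) 0
  ~> 5
type:
  Nat


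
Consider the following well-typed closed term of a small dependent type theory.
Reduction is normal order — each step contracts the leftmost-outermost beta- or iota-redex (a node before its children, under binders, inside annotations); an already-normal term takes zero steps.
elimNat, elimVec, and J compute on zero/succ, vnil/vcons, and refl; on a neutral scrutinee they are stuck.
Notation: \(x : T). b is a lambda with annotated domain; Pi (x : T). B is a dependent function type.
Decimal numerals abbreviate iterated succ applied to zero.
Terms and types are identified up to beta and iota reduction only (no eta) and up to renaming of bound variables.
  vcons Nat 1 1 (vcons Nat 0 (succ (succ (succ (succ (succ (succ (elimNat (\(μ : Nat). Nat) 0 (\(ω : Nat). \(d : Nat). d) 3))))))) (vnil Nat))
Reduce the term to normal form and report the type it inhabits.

normal form:
  vcons Nat 1 1 (vcons Nat 0 6 (vnil Nat))
the term's type:
  Vec Nat 2
observation: the first redex contracted is an elimNat iota-redex; the normal form is reached in 10 normal-order steps.


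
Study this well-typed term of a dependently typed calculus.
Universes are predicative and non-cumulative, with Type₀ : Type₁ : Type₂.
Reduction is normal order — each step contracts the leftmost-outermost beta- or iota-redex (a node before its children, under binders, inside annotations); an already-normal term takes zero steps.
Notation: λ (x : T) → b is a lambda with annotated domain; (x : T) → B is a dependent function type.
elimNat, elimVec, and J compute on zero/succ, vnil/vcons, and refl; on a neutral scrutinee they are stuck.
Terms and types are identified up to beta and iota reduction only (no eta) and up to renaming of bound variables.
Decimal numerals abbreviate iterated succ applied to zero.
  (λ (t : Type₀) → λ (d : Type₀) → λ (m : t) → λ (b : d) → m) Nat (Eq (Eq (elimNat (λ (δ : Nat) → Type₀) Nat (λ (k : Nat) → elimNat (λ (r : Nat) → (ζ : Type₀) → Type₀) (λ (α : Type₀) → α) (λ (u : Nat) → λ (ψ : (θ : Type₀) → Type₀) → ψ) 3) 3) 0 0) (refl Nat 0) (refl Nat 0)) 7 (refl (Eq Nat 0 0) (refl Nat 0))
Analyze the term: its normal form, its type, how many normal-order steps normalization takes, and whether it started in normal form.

resulting normal form:
  7
inferred type:
  Nat
normal-order step count: 4
already normal: no
first contracted redex: a beta-redex


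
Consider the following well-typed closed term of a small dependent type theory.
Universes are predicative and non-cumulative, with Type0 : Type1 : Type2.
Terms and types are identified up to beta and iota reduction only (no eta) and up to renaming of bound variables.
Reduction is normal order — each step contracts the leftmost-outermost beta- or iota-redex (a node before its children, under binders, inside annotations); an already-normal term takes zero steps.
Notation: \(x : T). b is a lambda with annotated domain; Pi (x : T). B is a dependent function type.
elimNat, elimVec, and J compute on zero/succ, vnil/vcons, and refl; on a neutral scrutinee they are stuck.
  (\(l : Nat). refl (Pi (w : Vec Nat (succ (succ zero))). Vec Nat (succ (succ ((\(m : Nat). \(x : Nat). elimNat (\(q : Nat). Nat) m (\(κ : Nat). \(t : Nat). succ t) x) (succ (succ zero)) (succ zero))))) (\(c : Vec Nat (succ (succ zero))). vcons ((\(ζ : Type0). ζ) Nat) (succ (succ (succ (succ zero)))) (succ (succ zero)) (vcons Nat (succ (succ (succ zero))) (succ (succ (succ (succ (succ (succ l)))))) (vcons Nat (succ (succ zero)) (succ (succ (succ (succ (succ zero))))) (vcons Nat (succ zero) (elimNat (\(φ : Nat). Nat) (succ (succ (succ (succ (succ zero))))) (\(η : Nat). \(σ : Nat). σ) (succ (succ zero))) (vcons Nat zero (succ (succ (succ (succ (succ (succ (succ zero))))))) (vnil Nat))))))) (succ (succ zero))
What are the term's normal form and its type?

reduced normal form:
  refl (Pi (l : Vec Nat (succ (succ zero))). Vec Nat (succ (succ (succ (succ (succ zero)))))) (\(w : Vec Nat (succ (succ zero))). vcons Nat (succ (succ (succ (succ zero)))) (succ (succ zero)) (vcons Nat (succ (succ (succ zero))) (succ (succ (succ (succ (succ (succ (succ (succ zero)))))))) (vcons Nat (succ (succ zero)) (succ (succ (succ (succ (succ zero))))) (vcons Nat (succ zero) (succ (succ (succ (succ (succ zero))))) (vcons Nat zero (succ (succ (succ (succ (succ (succ (succ zero))))))) (vnil Nat))))))
inferred type:
  Eq (Pi (l : Vec Nat (succ (succ zero))). Vec Nat (succ (succ (succ (succ (succ zero)))))) (\(w : Vec Nat (succ (succ zero))). vcons Nat (succ (succ (succ (succ zero)))) (succ (succ zero)) (vcons Nat (succ (succ (succ zero))) (succ (succ (succ (succ (succ (succ (succ (succ zero)))))))) (vcons Nat (succ (succ zero)) (succ (succ (succ (succ (succ zero))))) (vcons Nat (succ zero) (succ (succ (succ (succ (succ zero))))) (vcons Nat zero (succ (succ (succ (succ (succ (succ (succ zero))))))) (vnil Nat)))))) (\(m : Vec Nat (succ (succ zero))). vcons Nat (succ (succ (succ (succ zero)))) (succ (succ zero)) (vcons Nat (succ (succ (succ zero))) (succ (succ (succ (succ (succ (succ (succ (succ zero)))))))) (vcons Nat (succ (succ zero)) (succ (succ (succ (succ (succ zero))))) (vcons Nat (succ zero) (succ (succ (succ (succ (succ zero))))) (vcons Nat zero (succ (succ (succ (succ (succ (succ (succ zero))))))) (vnil Nat))))))


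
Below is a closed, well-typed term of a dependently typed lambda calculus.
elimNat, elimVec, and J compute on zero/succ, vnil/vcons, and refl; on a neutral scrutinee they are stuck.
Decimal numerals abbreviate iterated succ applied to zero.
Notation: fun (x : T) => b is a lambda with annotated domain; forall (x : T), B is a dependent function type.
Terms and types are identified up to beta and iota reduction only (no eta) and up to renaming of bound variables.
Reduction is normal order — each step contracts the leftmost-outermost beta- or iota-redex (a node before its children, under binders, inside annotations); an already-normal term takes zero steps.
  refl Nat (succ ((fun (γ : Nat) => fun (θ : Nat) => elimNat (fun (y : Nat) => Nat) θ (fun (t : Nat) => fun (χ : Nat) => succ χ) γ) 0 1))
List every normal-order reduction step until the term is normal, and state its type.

reduction (normal order):
  refl Nat (succ ((fun (γ : Nat) => fun (θ : Nat) => elimNat (fun (y : Nat) => Nat) θ (fun (t : Nat) => fun (χ : Nat) => succ χ) γ) 0 1))
  ~> refl Nat (succ ((fun (γ : Nat) => elimNat (fun (θ : Nat) => Nat) γ (fun (y : Nat) => fun (t : Nat) => succ t) 0) 1))
  ~> refl Nat (succ (elimNat (fun (γ : Nat) => Nat) 1 (fun (θ : Nat) => fun (y : Nat) => succ y) 0))
  ~> refl Nat 2
inferred type:
  Eq Nat 2 2


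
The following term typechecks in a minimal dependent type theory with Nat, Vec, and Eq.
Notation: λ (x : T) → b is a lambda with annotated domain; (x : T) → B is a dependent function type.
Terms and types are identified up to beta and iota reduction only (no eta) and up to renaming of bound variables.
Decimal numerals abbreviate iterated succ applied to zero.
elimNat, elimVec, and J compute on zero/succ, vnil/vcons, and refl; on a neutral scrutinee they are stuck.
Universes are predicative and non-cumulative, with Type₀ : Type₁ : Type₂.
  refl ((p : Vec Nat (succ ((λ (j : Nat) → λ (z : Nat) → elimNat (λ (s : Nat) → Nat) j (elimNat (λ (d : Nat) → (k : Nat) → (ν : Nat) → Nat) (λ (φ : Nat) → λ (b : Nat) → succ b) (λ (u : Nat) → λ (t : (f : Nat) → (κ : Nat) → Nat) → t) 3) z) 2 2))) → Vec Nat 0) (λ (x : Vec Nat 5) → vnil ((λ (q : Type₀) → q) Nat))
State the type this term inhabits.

inferred type:
  Eq ((p : Vec Nat 5) → Vec Nat 0) (λ (j : Vec Nat 5) → vnil Nat) (λ (z : Vec Nat 5) → vnil Nat)


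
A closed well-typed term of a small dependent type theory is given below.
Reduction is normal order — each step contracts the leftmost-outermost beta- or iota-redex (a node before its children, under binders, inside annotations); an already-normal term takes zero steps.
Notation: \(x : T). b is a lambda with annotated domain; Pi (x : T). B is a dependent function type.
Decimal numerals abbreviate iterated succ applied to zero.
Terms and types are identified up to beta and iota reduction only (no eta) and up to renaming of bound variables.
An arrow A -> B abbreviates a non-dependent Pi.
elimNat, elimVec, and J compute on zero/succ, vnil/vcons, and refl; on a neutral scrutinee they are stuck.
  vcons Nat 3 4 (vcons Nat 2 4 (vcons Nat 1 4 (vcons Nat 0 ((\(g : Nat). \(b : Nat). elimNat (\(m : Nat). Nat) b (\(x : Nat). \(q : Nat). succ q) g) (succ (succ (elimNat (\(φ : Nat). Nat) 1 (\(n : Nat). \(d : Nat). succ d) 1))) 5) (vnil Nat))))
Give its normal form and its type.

reduced normal form:
  vcons Nat 3 4 (vcons Nat 2 4 (vcons Nat 1 4 (vcons Nat 0 9 (vnil Nat))))
inferred type:
  Vec Nat 4
observation: 19 normal-order steps normalize the term, beginning with a beta-redex.


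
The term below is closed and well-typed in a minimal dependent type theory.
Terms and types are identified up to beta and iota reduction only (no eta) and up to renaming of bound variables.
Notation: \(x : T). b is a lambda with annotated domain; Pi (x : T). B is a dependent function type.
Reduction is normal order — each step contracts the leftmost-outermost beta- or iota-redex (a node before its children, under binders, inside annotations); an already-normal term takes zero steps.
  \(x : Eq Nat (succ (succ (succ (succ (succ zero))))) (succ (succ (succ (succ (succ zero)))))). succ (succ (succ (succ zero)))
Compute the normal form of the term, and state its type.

normal form:
  \(x : Eq Nat (succ (succ (succ (succ (succ zero))))) (succ (succ (succ (succ (succ zero)))))). succ (succ (succ (succ zero)))
the term's type:
  Pi (x : Eq Nat (succ (succ (succ (succ (succ zero))))) (succ (succ (succ (succ (succ zero)))))). Nat
observation: the term is already in normal form.


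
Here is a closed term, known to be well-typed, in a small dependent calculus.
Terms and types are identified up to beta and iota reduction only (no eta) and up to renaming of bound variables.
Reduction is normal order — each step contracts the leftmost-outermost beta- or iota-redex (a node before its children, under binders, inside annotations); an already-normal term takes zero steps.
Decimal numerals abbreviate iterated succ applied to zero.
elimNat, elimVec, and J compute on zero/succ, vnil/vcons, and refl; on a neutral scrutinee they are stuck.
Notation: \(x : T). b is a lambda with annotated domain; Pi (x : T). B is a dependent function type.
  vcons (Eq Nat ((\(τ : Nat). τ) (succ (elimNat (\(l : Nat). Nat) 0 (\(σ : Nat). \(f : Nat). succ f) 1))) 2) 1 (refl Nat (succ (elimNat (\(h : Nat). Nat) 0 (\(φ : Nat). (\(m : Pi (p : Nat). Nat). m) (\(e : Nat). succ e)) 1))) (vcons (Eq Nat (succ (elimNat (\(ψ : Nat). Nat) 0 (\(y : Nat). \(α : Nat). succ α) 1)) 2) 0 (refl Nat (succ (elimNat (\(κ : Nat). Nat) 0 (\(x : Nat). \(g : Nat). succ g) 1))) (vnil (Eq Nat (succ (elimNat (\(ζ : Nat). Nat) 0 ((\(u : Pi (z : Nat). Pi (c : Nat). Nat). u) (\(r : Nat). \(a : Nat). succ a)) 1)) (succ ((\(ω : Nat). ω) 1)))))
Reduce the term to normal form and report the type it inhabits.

normal form:
  vcons (Eq Nat 2 2) 1 (refl Nat 2) (vcons (Eq Nat 2 2) 0 (refl Nat 2) (vnil (Eq Nat 2 2)))
the term's type:
  Vec (Eq Nat 2 2) 2
observation: the term reaches its normal form after 24 normal-order steps.


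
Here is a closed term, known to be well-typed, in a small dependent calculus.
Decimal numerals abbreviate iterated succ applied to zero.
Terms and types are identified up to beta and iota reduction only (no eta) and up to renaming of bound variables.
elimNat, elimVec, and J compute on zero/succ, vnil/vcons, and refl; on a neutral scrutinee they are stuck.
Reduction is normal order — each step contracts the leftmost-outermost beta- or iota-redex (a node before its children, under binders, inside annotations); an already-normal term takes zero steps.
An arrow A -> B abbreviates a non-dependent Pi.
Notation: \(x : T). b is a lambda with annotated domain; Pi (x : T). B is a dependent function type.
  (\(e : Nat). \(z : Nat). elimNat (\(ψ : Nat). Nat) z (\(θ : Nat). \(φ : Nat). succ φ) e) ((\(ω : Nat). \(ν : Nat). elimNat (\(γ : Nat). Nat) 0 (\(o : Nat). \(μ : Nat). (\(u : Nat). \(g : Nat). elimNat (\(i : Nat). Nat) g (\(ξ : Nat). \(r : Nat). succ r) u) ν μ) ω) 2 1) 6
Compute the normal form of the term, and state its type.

resulting normal form:
  8
the term's type:
  Nat
observation: the first redex contracted is a beta-redex; the normal form is reached in 30 normal-order steps.
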